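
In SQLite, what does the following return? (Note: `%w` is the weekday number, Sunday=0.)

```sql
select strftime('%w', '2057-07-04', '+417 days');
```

First apply '+417 days': 2057-07-04 → 2058-08-25.
2058-08-25 is a Sunday; with Sunday=0 that is 0.

0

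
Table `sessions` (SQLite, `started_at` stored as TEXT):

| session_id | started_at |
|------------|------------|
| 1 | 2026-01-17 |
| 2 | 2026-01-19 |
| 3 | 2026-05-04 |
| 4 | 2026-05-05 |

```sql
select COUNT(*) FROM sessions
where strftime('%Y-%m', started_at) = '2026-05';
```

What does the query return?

2

Rows with year-month 2026-05: 2026-05-04, 2026-05-05 → 2.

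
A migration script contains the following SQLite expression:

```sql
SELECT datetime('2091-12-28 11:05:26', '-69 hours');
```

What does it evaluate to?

-69 hours from 2091-12-28 11:05:26 is 2091-12-25 14:05:26 (crosses midnight).

2091-12-25 14:05:26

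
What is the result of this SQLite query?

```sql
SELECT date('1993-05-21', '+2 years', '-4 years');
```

Adding +2 years to 1993-05-21 gives 1995-05-21.
Adding -4 years to 1995-05-21 gives 1991-05-21.

1991-05-21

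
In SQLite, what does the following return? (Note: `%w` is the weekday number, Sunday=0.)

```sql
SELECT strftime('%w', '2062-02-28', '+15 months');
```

1

First apply '+15 months': 2062-02-28 → 2063-05-28.
2063-05-28 is a Monday; with Sunday=0 that is 1.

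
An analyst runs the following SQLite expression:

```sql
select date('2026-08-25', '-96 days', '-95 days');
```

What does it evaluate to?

2026-02-15

Applying '-96 days' to 2026-08-25: counting 96 days back gives 2026-05-21.
Applying '-95 days' to 2026-05-21: counting 95 days back gives 2026-02-15.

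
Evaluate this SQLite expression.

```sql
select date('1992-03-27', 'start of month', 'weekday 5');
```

1992-03-06

`start of month` rewinds 1992-03-27 to 1992-03-01.
`weekday 5` advances to the next Friday; 1992-03-01 is a Sunday, so it moves forward to 1992-03-06.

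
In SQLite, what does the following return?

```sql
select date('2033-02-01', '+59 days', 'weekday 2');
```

Applying '+59 days' to 2033-02-01: counting 59 days forward gives 2033-04-01.
`weekday 2` advances to the next Tuesday; 2033-04-01 is a Friday, so it moves forward to 2033-04-05.

2033-04-05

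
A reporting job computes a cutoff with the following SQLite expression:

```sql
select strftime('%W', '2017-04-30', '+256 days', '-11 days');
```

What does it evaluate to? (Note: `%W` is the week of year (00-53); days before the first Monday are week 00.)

First apply '+256 days', '-11 days': 2017-04-30 → 2017-12-31.
2017-12-31 is a Sunday. SQLite's %W counts Mondays since the year started; the result is 52.

52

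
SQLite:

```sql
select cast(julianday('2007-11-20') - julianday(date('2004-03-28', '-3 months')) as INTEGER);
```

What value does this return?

1423

Adding -3 months to 2004-03-28 gives 2003-12-28.
3 days remain in December 2003 after the 28th (31 − 28).
Full months from January 2004 through October 2007 contribute their day counts.
Then 20 days into November 2007.
Total: 3 + 31 + 29 + 31 + 30 + 31 + 30 + 31 + 31 + 30 + 31 + 30 + 31 + 31 + 28 + 31 + 30 + 31 + 30 + 31 + 31 + 30 + 31 + 30 + 31 + 31 + 28 + 31 + 30 + 31 + 30 + 31 + 31 + 30 + 31 + 30 + 31 + 31 + 28 + 31 + 30 + 31 + 30 + 31 + 31 + 30 + 31 + 20 = 1423.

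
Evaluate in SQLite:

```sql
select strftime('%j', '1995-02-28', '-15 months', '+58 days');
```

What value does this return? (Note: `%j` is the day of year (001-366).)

025

First apply '-15 months', '+58 days': 1995-02-28 → 1994-01-25.
Day-of-year for 1994-01-25: days since 1994-01-01 inclusive = 25, zero-padded to 025.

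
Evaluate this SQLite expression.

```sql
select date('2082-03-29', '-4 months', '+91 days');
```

Adding -4 months to 2082-03-29 gives 2081-11-29.
Applying '+91 days' to 2081-11-29: counting 91 days forward gives 2082-02-28.

2082-02-28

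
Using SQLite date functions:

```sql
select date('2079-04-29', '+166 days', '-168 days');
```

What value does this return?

Applying '+166 days' to 2079-04-29: counting 166 days forward gives 2079-10-12.
Applying '-168 days' to 2079-10-12: counting 168 days back gives 2079-04-27.

2079-04-27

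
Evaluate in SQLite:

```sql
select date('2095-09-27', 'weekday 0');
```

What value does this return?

`weekday 0` advances to the next Sunday; 2095-09-27 is a Tuesday, so it moves forward to 2095-10-02.

2095-10-02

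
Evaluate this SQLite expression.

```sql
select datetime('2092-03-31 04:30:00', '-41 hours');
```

2092-03-29 11:30:00

-41 hours from 2092-03-31 04:30:00 is 2092-03-29 11:30:00 (crosses midnight).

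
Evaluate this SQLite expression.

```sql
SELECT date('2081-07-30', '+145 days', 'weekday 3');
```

Applying '+145 days' to 2081-07-30: counting 145 days forward gives 2081-12-22.
`weekday 3` advances to the next Wednesday; 2081-12-22 is a Monday, so it moves forward to 2081-12-24.

2081-12-24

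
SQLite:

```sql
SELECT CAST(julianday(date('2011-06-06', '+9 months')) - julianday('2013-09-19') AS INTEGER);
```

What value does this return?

Adding +9 months to 2011-06-06 gives 2012-03-06.
25 days remain in March 2012 after the 6th (31 − 6).
Full months from April 2012 through August 2013 contribute their day counts.
Then 19 days into September 2013.
Total: 25 + 30 + 31 + 30 + 31 + 31 + 30 + 31 + 30 + 31 + 31 + 28 + 31 + 30 + 31 + 30 + 31 + 31 + 19 = 562.
The subtraction is earlier − later, so the result is −562 → -562.

-562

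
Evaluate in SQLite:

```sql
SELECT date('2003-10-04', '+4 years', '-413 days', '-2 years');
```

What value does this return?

Adding +4 years to 2003-10-04 gives 2007-10-04.
Applying '-413 days' to 2007-10-04: counting 413 days back gives 2006-08-17.
Adding -2 years to 2006-08-17 gives 2004-08-17.

2004-08-17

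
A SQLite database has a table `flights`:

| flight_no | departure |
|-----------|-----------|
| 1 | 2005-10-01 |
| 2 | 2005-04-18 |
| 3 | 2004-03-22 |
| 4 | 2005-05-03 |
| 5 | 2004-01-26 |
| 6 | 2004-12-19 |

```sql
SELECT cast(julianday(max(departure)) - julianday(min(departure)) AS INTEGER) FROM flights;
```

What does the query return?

614

MIN = 2004-01-26, MAX = 2005-10-01.
5 days remain in January 2004 after the 26th (31 − 26).
Full months from February 2004 through September 2005 contribute their day counts.
Then 1 day into October 2005.
Total: 5 + 29 + 31 + 30 + 31 + 30 + 31 + 31 + 30 + 31 + 30 + 31 + 31 + 28 + 31 + 30 + 31 + 30 + 31 + 31 + 30 + 1 = 614.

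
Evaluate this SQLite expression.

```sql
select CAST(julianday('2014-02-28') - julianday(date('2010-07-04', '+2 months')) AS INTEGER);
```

1273

Adding +2 months to 2010-07-04 gives 2010-09-04.
26 days remain in September 2010 after the 4th (30 − 4).
Full months from October 2010 through January 2014 contribute their day counts.
Then 28 days into February 2014.
Total: 26 + 31 + 30 + 31 + 31 + 28 + 31 + 30 + 31 + 30 + 31 + 31 + 30 + 31 + 30 + 31 + 31 + 29 + 31 + 30 + 31 + 30 + 31 + 31 + 30 + 31 + 30 + 31 + 31 + 28 + 31 + 30 + 31 + 30 + 31 + 31 + 30 + 31 + 30 + 31 + 31 + 28 = 1273.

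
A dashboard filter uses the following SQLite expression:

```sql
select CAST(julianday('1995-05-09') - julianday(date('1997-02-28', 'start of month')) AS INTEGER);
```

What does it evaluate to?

-634

`start of month` rewinds 1997-02-28 to 1997-02-01.
22 days remain in May 1995 after the 9th (31 − 9).
Full months from June 1995 through January 1997 contribute their day counts.
Then 1 day into February 1997.
Total: 22 + 30 + 31 + 31 + 30 + 31 + 30 + 31 + 31 + 29 + 31 + 30 + 31 + 30 + 31 + 31 + 30 + 31 + 30 + 31 + 31 + 1 = 634.
The subtraction is earlier − later, so the result is −634 → -634.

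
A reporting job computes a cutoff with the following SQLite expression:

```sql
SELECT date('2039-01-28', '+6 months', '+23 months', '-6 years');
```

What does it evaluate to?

2035-06-28

Adding +6 months to 2039-01-28 gives 2039-07-28.
Adding +23 months to 2039-07-28 gives 2041-06-28.
Adding -6 years to 2041-06-28 gives 2035-06-28.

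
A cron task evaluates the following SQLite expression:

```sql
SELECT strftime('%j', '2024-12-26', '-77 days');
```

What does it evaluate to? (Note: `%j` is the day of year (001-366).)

284

First apply '-77 days': 2024-12-26 → 2024-10-10.
Day-of-year for 2024-10-10: days since 2024-01-01 inclusive = 284, zero-padded to 284.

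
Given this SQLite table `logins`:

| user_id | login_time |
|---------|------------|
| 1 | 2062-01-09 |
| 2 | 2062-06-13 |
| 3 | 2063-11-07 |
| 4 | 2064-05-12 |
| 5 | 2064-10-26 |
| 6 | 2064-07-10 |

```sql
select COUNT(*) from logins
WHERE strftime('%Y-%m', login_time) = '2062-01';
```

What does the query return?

1

Rows with year-month 2062-01: 2062-01-09 → 1.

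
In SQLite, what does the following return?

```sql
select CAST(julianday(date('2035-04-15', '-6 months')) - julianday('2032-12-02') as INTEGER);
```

Adding -6 months to 2035-04-15 gives 2034-10-15.
29 days remain in December 2032 after the 2nd (31 − 2).
Full months from January 2033 through September 2034 contribute their day counts.
Then 15 days into October 2034.
Total: 29 + 31 + 28 + 31 + 30 + 31 + 30 + 31 + 31 + 30 + 31 + 30 + 31 + 31 + 28 + 31 + 30 + 31 + 30 + 31 + 31 + 30 + 15 = 682.

682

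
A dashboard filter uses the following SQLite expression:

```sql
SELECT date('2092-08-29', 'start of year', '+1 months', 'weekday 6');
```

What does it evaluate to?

`start of year` rewinds 2092-08-29 to 2092-01-01.
Adding +1 month to 2092-01-01 gives 2092-02-01.
`weekday 6` advances to the next Saturday; 2092-02-01 is a Friday, so it moves forward to 2092-02-02.

2092-02-02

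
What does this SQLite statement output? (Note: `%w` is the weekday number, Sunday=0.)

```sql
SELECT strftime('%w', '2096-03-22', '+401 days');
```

6

First apply '+401 days': 2096-03-22 → 2097-04-27.
2097-04-27 is a Saturday; with Sunday=0 that is 6.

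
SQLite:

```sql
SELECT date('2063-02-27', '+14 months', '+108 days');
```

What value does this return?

2064-08-13

Adding +14 months to 2063-02-27 gives 2064-04-27.
Applying '+108 days' to 2064-04-27: counting 108 days forward gives 2064-08-13.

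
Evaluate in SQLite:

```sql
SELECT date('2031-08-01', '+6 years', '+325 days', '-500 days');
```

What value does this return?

2037-02-07

Adding +6 years to 2031-08-01 gives 2037-08-01.
Applying '+325 days' to 2037-08-01: counting 325 days forward gives 2038-06-22.
Applying '-500 days' to 2038-06-22: counting 500 days back gives 2037-02-07.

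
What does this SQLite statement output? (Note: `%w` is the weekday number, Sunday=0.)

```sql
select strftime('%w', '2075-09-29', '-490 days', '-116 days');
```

First apply '-490 days', '-116 days': 2075-09-29 → 2074-01-31.
2074-01-31 is a Wednesday; with Sunday=0 that is 3.

3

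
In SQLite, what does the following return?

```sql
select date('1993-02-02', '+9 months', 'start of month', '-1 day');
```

Adding +9 months to 1993-02-02 gives 1993-11-02.
`start of month` rewinds 1993-11-02 to 1993-11-01.
Going back 1 day from 1993-11-01 reaches 1993-10-31 (last day of October, 31 days).

1993-10-31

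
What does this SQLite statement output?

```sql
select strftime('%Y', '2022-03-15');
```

`%Y` extracts the 4-digit year: 2022.

2022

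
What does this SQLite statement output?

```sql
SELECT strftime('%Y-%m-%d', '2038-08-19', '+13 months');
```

First apply '+13 months': 2038-08-19 → 2039-09-19.
`%Y-%m-%d` extracts the ISO date: 2039-09-19.

2039-09-19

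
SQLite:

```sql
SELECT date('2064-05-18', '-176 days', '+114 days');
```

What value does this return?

Applying '-176 days' to 2064-05-18: counting 176 days back gives 2063-11-24.
Applying '+114 days' to 2063-11-24: counting 114 days forward gives 2064-03-17.

2064-03-17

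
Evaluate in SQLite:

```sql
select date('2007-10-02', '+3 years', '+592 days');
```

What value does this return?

Adding +3 years to 2007-10-02 gives 2010-10-02.
Applying '+592 days' to 2010-10-02: counting 592 days forward gives 2012-05-16.

2012-05-16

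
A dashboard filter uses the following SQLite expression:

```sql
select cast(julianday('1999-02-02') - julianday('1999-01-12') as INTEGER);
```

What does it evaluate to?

19 days remain in January 1999 after the 12th (31 − 12).
Then 2 days into February 1999.
Total: 19 + 2 = 21.

21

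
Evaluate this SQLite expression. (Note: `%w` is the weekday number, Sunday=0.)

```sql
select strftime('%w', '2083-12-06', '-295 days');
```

0

First apply '-295 days': 2083-12-06 → 2083-02-14.
2083-02-14 is a Sunday; with Sunday=0 that is 0.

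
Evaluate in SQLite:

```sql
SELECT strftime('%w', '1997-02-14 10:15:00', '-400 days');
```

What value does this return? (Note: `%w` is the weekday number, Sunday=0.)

4

First apply '-400 days': 1997-02-14 10:15:00 → 1996-01-11 10:15:00.
1996-01-11 is a Thursday; with Sunday=0 that is 4.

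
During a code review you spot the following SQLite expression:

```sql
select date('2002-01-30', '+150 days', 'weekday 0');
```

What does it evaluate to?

Applying '+150 days' to 2002-01-30: counting 150 days forward gives 2002-06-29.
`weekday 0` advances to the next Sunday; 2002-06-29 is a Saturday, so it moves forward to 2002-06-30.

2002-06-30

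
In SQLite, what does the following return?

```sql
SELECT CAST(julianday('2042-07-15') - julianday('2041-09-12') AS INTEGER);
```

18 days remain in September 2041 after the 12th (30 − 12).
Full months from October 2041 through June 2042 contribute their day counts.
Then 15 days into July 2042.
Total: 18 + 31 + 30 + 31 + 31 + 28 + 31 + 30 + 31 + 30 + 15 = 306.

306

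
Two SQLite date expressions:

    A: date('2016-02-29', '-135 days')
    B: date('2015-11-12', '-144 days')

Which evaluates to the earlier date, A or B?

A = 2015-10-17.
B = 2015-06-21.
B is earlier.

B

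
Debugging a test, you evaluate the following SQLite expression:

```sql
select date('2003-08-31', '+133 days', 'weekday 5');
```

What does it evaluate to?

2004-01-16

Applying '+133 days' to 2003-08-31: counting 133 days forward gives 2004-01-11.
`weekday 5` advances to the next Friday; 2004-01-11 is a Sunday, so it moves forward to 2004-01-16.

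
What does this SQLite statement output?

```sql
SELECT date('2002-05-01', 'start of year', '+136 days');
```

`start of year` rewinds 2002-05-01 to 2002-01-01.
Applying '+136 days' to 2002-01-01: counting 136 days forward gives 2002-05-17.

2002-05-17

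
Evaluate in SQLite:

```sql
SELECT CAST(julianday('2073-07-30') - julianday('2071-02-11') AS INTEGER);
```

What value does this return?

17 days remain in February 2071 after the 11th (28 − 11).
Full months from March 2071 through June 2073 contribute their day counts.
Then 30 days into July 2073.
Total: 17 + 31 + 30 + 31 + 30 + 31 + 31 + 30 + 31 + 30 + 31 + 31 + 29 + 31 + 30 + 31 + 30 + 31 + 31 + 30 + 31 + 30 + 31 + 31 + 28 + 31 + 30 + 31 + 30 + 30 = 900.

900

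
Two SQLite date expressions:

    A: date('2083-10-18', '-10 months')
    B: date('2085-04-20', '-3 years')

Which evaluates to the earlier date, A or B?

B

A = 2082-12-18.
B = 2082-04-20.
B is earlier.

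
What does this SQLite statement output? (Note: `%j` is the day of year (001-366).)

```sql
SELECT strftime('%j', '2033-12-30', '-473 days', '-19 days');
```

First apply '-473 days', '-19 days': 2033-12-30 → 2032-08-25.
Day-of-year for 2032-08-25: days since 2032-01-01 inclusive = 238, zero-padded to 238.

238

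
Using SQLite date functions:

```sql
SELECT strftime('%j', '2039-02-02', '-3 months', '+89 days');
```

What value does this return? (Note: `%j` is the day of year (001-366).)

First apply '-3 months', '+89 days': 2039-02-02 → 2039-01-30.
Day-of-year for 2039-01-30: days since 2039-01-01 inclusive = 30, zero-padded to 030.

030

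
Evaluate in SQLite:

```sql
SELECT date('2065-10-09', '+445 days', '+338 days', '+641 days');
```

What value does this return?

2069-09-02

Applying '+445 days' to 2065-10-09: counting 445 days forward gives 2066-12-28.
Applying '+338 days' to 2066-12-28: counting 338 days forward gives 2067-12-01.
Applying '+641 days' to 2067-12-01: counting 641 days forward gives 2069-09-02.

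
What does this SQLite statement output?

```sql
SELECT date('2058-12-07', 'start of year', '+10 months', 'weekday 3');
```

2058-11-06

`start of year` rewinds 2058-12-07 to 2058-01-01.
Adding +10 months to 2058-01-01 gives 2058-11-01.
`weekday 3` advances to the next Wednesday; 2058-11-01 is a Friday, so it moves forward to 2058-11-06.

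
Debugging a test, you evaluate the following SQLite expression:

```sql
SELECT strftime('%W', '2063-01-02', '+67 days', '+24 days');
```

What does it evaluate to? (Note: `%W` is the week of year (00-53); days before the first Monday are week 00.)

First apply '+67 days', '+24 days': 2063-01-02 → 2063-04-03.
2063-04-03 is a Tuesday. SQLite's %W counts Mondays since the year started; the result is 14.

14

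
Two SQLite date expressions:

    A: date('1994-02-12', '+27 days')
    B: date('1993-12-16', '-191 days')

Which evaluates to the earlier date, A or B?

B

A = 1994-03-11.
B = 1993-06-08.
B is earlier.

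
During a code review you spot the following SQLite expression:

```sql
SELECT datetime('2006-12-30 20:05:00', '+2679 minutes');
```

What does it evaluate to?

2007-01-01 16:44:00

2679 minutes = 44h 39m; +2679 minutes from 2006-12-30 20:05:00 is 2007-01-01 16:44:00 (crosses midnight).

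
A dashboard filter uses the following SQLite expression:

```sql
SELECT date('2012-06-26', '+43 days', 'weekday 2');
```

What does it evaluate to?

2012-08-14

Applying '+43 days' to 2012-06-26: counting 43 days forward gives 2012-08-08.
`weekday 2` advances to the next Tuesday; 2012-08-08 is a Wednesday, so it moves forward to 2012-08-14.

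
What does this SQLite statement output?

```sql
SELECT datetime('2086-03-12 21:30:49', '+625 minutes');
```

625 minutes = 10h 25m; +625 minutes from 2086-03-12 21:30:49 is 2086-03-13 07:55:49 (crosses midnight).

2086-03-13 07:55:49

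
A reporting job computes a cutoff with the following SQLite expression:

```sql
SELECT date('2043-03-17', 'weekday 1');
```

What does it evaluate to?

`weekday 1` advances to the next Monday; 2043-03-17 is a Tuesday, so it moves forward to 2043-03-23.

2043-03-23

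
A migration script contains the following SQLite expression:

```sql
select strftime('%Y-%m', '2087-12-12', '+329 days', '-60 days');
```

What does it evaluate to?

First apply '+329 days', '-60 days': 2087-12-12 → 2088-09-06.
`%Y-%m` extracts the year-month: 2088-09.

2088-09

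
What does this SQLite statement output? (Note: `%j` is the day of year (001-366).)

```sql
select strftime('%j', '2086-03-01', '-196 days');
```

229

First apply '-196 days': 2086-03-01 → 2085-08-17.
Day-of-year for 2085-08-17: days since 2085-01-01 inclusive = 229, zero-padded to 229.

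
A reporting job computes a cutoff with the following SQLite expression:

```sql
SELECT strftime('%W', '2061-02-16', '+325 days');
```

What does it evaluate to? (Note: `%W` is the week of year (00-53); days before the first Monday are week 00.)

First apply '+325 days': 2061-02-16 → 2062-01-07.
2062-01-07 is a Saturday. SQLite's %W counts Mondays since the year started; the result is 01.

01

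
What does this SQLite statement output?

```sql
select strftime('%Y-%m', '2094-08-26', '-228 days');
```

2094-01

First apply '-228 days': 2094-08-26 → 2094-01-10.
`%Y-%m` extracts the year-month: 2094-01.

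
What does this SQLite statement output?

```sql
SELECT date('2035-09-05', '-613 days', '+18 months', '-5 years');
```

Applying '-613 days' to 2035-09-05: counting 613 days back gives 2033-12-31.
Adding +18 months to 2033-12-31 targets 2035-06-31. June 2035 has only 30 days, so SQLite normalizes the 1-day overflow forward to 2035-07-01.
Adding -5 years to 2035-07-01 gives 2030-07-01.

2030-07-01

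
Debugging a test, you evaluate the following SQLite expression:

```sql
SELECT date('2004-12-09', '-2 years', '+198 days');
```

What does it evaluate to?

2003-06-25

Adding -2 years to 2004-12-09 gives 2002-12-09.
Applying '+198 days' to 2002-12-09: counting 198 days forward gives 2003-06-25.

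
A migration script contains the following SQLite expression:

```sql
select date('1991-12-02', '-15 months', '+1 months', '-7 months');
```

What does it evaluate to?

1990-03-02

Adding -15 months to 1991-12-02 gives 1990-09-02.
Adding +1 month to 1990-09-02 gives 1990-10-02.
Adding -7 months to 1990-10-02 gives 1990-03-02.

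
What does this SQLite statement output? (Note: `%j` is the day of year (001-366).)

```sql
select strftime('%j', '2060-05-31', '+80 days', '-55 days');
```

177

First apply '+80 days', '-55 days': 2060-05-31 → 2060-06-25.
Day-of-year for 2060-06-25: days since 2060-01-01 inclusive = 177, zero-padded to 177.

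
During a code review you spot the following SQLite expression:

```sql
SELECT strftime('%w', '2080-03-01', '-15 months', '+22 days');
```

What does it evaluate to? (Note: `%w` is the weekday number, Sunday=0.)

5

First apply '-15 months', '+22 days': 2080-03-01 → 2078-12-23.
2078-12-23 is a Friday; with Sunday=0 that is 5.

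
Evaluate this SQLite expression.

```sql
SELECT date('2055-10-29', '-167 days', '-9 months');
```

Applying '-167 days' to 2055-10-29: counting 167 days back gives 2055-05-15.
Adding -9 months to 2055-05-15 gives 2054-08-15.

2054-08-15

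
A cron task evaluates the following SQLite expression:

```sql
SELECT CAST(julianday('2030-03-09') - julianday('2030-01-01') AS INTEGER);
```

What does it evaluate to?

67

30 days remain in January 2030 after the 1st (31 − 1).
February 2030: 28 days.
Then 9 days into March 2030.
Total: 30 + 28 + 9 = 67.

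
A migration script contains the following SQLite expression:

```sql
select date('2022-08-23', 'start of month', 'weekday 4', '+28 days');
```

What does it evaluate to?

`start of month` rewinds 2022-08-23 to 2022-08-01.
`weekday 4` advances to the next Thursday; 2022-08-01 is a Monday, so it moves forward to 2022-08-04.
August 2022 has 31 days; 27 remain after the 4th, so 28 days reach 2022-09-01.

2022-09-01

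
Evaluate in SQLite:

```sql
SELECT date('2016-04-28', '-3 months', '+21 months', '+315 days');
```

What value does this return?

2018-09-08

Adding -3 months to 2016-04-28 gives 2016-01-28.
Adding +21 months to 2016-01-28 gives 2017-10-28.
Applying '+315 days' to 2017-10-28: counting 315 days forward gives 2018-09-08.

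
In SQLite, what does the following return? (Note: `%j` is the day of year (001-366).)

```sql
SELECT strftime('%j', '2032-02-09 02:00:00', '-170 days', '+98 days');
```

333

First apply '-170 days', '+98 days': 2032-02-09 02:00:00 → 2031-11-29 02:00:00.
Day-of-year for 2031-11-29: days since 2031-01-01 inclusive = 333, zero-padded to 333.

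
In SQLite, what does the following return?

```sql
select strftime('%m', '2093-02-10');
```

`%m` extracts the 2-digit month (01-12): 02.

02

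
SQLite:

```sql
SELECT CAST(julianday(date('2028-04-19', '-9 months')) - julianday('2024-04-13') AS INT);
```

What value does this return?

Adding -9 months to 2028-04-19 gives 2027-07-19.
17 days remain in April 2024 after the 13th (30 − 13).
Full months from May 2024 through June 2027 contribute their day counts.
Then 19 days into July 2027.
Total: 17 + 31 + 30 + 31 + 31 + 30 + 31 + 30 + 31 + 31 + 28 + 31 + 30 + 31 + 30 + 31 + 31 + 30 + 31 + 30 + 31 + 31 + 28 + 31 + 30 + 31 + 30 + 31 + 31 + 30 + 31 + 30 + 31 + 31 + 28 + 31 + 30 + 31 + 30 + 19 = 1192.

1192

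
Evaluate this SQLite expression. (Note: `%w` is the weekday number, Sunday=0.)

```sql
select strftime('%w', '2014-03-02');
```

0

2014-03-02 is a Sunday; with Sunday=0 that is 0.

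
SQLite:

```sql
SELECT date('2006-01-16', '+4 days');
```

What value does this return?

2006-01-20

Advancing 4 more days within January lands on 2006-01-20.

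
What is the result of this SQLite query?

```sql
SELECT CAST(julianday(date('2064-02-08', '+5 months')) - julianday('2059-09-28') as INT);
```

1745

Adding +5 months to 2064-02-08 gives 2064-07-08.
2 days remain in September 2059 after the 28th (30 − 28).
Full months from October 2059 through June 2064 contribute their day counts.
Then 8 days into July 2064.
Total: 2 + 31 + 30 + 31 + 31 + 29 + 31 + 30 + 31 + 30 + 31 + 31 + 30 + 31 + 30 + 31 + 31 + 28 + 31 + 30 + 31 + 30 + 31 + 31 + 30 + 31 + 30 + 31 + 31 + 28 + 31 + 30 + 31 + 30 + 31 + 31 + 30 + 31 + 30 + 31 + 31 + 28 + 31 + 30 + 31 + 30 + 31 + 31 + 30 + 31 + 30 + 31 + 31 + 29 + 31 + 30 + 31 + 30 + 8 = 1745.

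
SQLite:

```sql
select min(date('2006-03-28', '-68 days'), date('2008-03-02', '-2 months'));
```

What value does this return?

date('2006-03-28', '-68 days') → 2006-01-19.
date('2008-03-02', '-2 months') → 2008-01-02.
Earlier of the two is 2006-01-19.

2006-01-19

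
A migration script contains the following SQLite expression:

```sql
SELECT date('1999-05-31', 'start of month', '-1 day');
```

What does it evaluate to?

`start of month` rewinds 1999-05-31 to 1999-05-01.
Going back 1 day from 1999-05-01 reaches 1999-04-30 (last day of April, 30 days).

1999-04-30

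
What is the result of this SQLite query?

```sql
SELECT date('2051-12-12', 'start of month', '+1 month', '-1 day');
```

`start of month` rewinds 2051-12-12 to 2051-12-01.
Adding +1 month to 2051-12-01 gives 2052-01-01.
Going back 1 day from 2052-01-01 reaches 2051-12-31 (last day of December, 31 days).

2051-12-31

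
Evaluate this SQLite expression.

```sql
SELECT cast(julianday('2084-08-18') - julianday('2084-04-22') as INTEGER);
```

8 days remain in April 2084 after the 22nd (30 − 22).
May 2084: 31 days.
June 2084: 30 days.
July 2084: 31 days.
Then 18 days into August 2084.
Total: 8 + 31 + 30 + 31 + 18 = 118.

118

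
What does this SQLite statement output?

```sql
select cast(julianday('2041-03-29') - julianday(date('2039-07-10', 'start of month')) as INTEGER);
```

637

`start of month` rewinds 2039-07-10 to 2039-07-01.
30 days remain in July 2039 after the 1st (31 − 1).
Full months from August 2039 through February 2041 contribute their day counts.
Then 29 days into March 2041.
Total: 30 + 31 + 30 + 31 + 30 + 31 + 31 + 29 + 31 + 30 + 31 + 30 + 31 + 31 + 30 + 31 + 30 + 31 + 31 + 28 + 29 = 637.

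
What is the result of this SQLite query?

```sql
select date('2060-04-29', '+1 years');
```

Adding +1 year to 2060-04-29 gives 2061-04-29.

2061-04-29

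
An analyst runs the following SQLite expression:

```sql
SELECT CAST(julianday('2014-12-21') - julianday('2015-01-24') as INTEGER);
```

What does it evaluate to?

-34

10 days remain in December 2014 after the 21st (31 − 21).
Then 24 days into January 2015.
Total: 10 + 24 = 34.
The subtraction is earlier − later, so the result is −34 → -34.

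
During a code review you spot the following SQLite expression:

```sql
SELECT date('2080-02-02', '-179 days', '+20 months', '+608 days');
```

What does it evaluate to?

Applying '-179 days' to 2080-02-02: counting 179 days back gives 2079-08-07.
Adding +20 months to 2079-08-07 gives 2081-04-07.
Applying '+608 days' to 2081-04-07: counting 608 days forward gives 2082-12-06.

2082-12-06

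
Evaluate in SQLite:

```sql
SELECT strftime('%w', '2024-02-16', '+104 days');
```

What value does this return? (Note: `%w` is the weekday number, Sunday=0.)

4

First apply '+104 days': 2024-02-16 → 2024-05-30.
2024-05-30 is a Thursday; with Sunday=0 that is 4.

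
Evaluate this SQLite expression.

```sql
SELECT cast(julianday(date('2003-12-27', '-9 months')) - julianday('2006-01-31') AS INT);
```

Adding -9 months to 2003-12-27 gives 2003-03-27.
4 days remain in March 2003 after the 27th (31 − 27).
Full months from April 2003 through December 2005 contribute their day counts.
Then 31 days into January 2006.
Total: 4 + 30 + 31 + 30 + 31 + 31 + 30 + 31 + 30 + 31 + 31 + 29 + 31 + 30 + 31 + 30 + 31 + 31 + 30 + 31 + 30 + 31 + 31 + 28 + 31 + 30 + 31 + 30 + 31 + 31 + 30 + 31 + 30 + 31 + 31 = 1041.
The subtraction is earlier − later, so the result is −1041 → -1041.

-1041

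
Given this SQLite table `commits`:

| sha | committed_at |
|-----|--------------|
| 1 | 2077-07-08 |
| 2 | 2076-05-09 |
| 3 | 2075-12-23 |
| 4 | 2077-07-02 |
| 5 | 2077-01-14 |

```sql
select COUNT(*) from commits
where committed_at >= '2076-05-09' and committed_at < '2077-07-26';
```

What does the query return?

Rows in [2076-05-09, 2077-07-26): 2077-07-08, 2076-05-09, 2077-07-02, 2077-01-14 → 4 rows.

4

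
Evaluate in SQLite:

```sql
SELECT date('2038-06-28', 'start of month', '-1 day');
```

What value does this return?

`start of month` rewinds 2038-06-28 to 2038-06-01.
Going back 1 day from 2038-06-01 reaches 2038-05-31 (last day of May, 31 days).

2038-05-31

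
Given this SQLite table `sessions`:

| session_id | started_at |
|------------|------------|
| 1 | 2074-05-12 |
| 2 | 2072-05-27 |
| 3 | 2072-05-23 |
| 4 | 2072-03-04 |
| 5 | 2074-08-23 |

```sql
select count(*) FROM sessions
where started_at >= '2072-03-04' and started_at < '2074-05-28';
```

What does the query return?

4

Rows in [2072-03-04, 2074-05-28): 2074-05-12, 2072-05-27, 2072-05-23, 2072-03-04 → 4 rows.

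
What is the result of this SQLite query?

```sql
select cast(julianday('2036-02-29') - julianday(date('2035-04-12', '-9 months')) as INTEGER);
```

597

Adding -9 months to 2035-04-12 gives 2034-07-12.
19 days remain in July 2034 after the 12th (31 − 12).
Full months from August 2034 through January 2036 contribute their day counts.
Then 29 days into February 2036.
Total: 19 + 31 + 30 + 31 + 30 + 31 + 31 + 28 + 31 + 30 + 31 + 30 + 31 + 31 + 30 + 31 + 30 + 31 + 31 + 29 = 597.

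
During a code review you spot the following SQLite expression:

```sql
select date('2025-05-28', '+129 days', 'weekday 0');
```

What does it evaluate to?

Applying '+129 days' to 2025-05-28: counting 129 days forward gives 2025-10-04.
`weekday 0` advances to the next Sunday; 2025-10-04 is a Saturday, so it moves forward to 2025-10-05.

2025-10-05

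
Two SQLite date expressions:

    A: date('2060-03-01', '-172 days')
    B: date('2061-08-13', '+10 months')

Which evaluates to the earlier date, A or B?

A = 2059-09-11.
B = 2062-06-13.
A is earlier.

A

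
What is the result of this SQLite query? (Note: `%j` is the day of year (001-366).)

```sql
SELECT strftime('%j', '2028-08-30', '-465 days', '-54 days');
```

089

First apply '-465 days', '-54 days': 2028-08-30 → 2027-03-30.
Day-of-year for 2027-03-30: days since 2027-01-01 inclusive = 89, zero-padded to 089.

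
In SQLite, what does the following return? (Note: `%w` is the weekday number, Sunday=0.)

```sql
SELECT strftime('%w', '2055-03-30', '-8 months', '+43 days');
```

5

First apply '-8 months', '+43 days': 2055-03-30 → 2054-09-11.
2054-09-11 is a Friday; with Sunday=0 that is 5.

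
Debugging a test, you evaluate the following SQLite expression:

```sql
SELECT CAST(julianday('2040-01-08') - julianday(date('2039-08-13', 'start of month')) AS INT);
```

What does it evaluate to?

160

`start of month` rewinds 2039-08-13 to 2039-08-01.
30 days remain in August 2039 after the 1st (31 − 1).
September 2039: 30 days.
October 2039: 31 days.
November 2039: 30 days.
December 2039: 31 days.
Then 8 days into January 2040.
Total: 30 + 30 + 31 + 30 + 31 + 8 = 160.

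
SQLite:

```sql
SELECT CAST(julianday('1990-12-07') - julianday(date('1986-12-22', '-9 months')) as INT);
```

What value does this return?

Adding -9 months to 1986-12-22 gives 1986-03-22.
9 days remain in March 1986 after the 22nd (31 − 22).
Full months from April 1986 through November 1990 contribute their day counts.
Then 7 days into December 1990.
Total: 9 + 30 + 31 + 30 + 31 + 31 + 30 + 31 + 30 + 31 + 31 + 28 + 31 + 30 + 31 + 30 + 31 + 31 + 30 + 31 + 30 + 31 + 31 + 29 + 31 + 30 + 31 + 30 + 31 + 31 + 30 + 31 + 30 + 31 + 31 + 28 + 31 + 30 + 31 + 30 + 31 + 31 + 30 + 31 + 30 + 31 + 31 + 28 + 31 + 30 + 31 + 30 + 31 + 31 + 30 + 31 + 30 + 7 = 1721.

1721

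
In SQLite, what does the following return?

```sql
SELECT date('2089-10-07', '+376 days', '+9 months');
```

Applying '+376 days' to 2089-10-07: counting 376 days forward gives 2090-10-18.
Adding +9 months to 2090-10-18 gives 2091-07-18.

2091-07-18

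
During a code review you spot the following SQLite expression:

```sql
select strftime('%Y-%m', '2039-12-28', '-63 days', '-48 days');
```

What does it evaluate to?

2039-09

First apply '-63 days', '-48 days': 2039-12-28 → 2039-09-08.
`%Y-%m` extracts the year-month: 2039-09.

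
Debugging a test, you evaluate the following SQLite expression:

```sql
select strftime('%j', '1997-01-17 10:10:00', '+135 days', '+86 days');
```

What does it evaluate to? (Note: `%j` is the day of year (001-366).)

238

First apply '+135 days', '+86 days': 1997-01-17 10:10:00 → 1997-08-26 10:10:00.
Day-of-year for 1997-08-26: days since 1997-01-01 inclusive = 238, zero-padded to 238.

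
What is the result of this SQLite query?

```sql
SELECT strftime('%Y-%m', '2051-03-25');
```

2051-03

`%Y-%m` extracts the year-month: 2051-03.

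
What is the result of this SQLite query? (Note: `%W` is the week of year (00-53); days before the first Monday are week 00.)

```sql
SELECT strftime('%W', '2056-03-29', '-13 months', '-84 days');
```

First apply '-13 months', '-84 days': 2056-03-29 → 2054-12-07.
2054-12-07 is a Monday. SQLite's %W counts Mondays since the year started; the result is 49.

49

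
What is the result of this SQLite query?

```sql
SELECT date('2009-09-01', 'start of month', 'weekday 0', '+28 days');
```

`start of month` rewinds 2009-09-01 to 2009-09-01.
`weekday 0` advances to the next Sunday; 2009-09-01 is a Tuesday, so it moves forward to 2009-09-06.
September 2009 has 30 days; 24 remain after the 6th, so 25 days reach 2009-10-01.
Advancing 3 more days within October lands on 2009-10-04.

2009-10-04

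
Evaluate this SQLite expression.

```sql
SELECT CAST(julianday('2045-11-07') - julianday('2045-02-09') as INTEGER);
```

271

19 days remain in February 2045 after the 9th (28 − 9).
Full months from March 2045 through October 2045 contribute their day counts.
Then 7 days into November 2045.
Total: 19 + 31 + 30 + 31 + 30 + 31 + 31 + 30 + 31 + 7 = 271.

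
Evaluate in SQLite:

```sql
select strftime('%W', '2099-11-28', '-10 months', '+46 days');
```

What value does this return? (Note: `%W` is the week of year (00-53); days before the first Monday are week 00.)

10

First apply '-10 months', '+46 days': 2099-11-28 → 2099-03-15.
2099-03-15 is a Sunday. SQLite's %W counts Mondays since the year started; the result is 10.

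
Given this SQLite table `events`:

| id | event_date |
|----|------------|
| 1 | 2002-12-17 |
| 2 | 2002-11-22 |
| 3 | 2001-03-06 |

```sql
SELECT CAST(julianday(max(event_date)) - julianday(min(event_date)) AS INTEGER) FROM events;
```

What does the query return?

651

MIN = 2001-03-06, MAX = 2002-12-17.
25 days remain in March 2001 after the 6th (31 − 6).
Full months from April 2001 through November 2002 contribute their day counts.
Then 17 days into December 2002.
Total: 25 + 30 + 31 + 30 + 31 + 31 + 30 + 31 + 30 + 31 + 31 + 28 + 31 + 30 + 31 + 30 + 31 + 31 + 30 + 31 + 30 + 17 = 651.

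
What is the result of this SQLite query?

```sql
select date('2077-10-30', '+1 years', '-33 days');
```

2078-09-27

Adding +1 year to 2077-10-30 gives 2078-10-30.
Going back 30 days from 2078-10-30 reaches 2078-09-30 (last day of September, 30 days).
Going back 3 days within September lands on 2078-09-27.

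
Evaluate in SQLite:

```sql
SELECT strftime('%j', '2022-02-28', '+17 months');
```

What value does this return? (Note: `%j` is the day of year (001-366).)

First apply '+17 months': 2022-02-28 → 2023-07-28.
Day-of-year for 2023-07-28: days since 2023-01-01 inclusive = 209, zero-padded to 209.

209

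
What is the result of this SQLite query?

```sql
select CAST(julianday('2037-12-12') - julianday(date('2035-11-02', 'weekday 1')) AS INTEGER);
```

`weekday 1` advances to the next Monday; 2035-11-02 is a Friday, so it moves forward to 2035-11-05.
25 days remain in November 2035 after the 5th (30 − 5).
Full months from December 2035 through November 2037 contribute their day counts.
Then 12 days into December 2037.
Total: 25 + 31 + 31 + 29 + 31 + 30 + 31 + 30 + 31 + 31 + 30 + 31 + 30 + 31 + 31 + 28 + 31 + 30 + 31 + 30 + 31 + 31 + 30 + 31 + 30 + 12 = 768.

768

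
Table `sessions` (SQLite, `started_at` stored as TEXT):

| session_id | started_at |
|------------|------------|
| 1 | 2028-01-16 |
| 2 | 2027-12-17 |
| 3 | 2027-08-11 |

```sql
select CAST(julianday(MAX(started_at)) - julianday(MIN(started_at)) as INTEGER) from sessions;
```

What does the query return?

MIN = 2027-08-11, MAX = 2028-01-16.
20 days remain in August 2027 after the 11th (31 − 11).
September 2027: 30 days.
October 2027: 31 days.
November 2027: 30 days.
December 2027: 31 days.
Then 16 days into January 2028.
Total: 20 + 30 + 31 + 30 + 31 + 16 = 158.

158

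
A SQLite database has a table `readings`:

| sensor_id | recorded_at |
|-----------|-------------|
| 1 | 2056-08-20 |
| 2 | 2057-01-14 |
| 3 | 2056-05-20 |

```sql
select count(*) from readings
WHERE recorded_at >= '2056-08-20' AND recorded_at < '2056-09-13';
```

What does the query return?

1

Rows in [2056-08-20, 2056-09-13): 2056-08-20 → 1 row.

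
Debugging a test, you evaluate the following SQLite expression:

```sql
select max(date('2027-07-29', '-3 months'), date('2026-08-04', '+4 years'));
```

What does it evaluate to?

2030-08-04

date('2027-07-29', '-3 months') → 2027-04-29.
date('2026-08-04', '+4 years') → 2030-08-04.
Later of the two is 2030-08-04.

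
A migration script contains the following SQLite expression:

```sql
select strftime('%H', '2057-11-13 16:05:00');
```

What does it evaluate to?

16

`%H` extracts the 2-digit hour (00-23): 16.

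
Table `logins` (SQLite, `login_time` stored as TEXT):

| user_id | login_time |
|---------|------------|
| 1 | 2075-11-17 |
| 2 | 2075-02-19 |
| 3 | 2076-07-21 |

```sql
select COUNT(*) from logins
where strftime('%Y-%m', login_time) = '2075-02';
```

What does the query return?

Rows with year-month 2075-02: 2075-02-19 → 1.

1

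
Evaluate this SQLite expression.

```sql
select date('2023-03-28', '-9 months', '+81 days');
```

Adding -9 months to 2023-03-28 gives 2022-06-28.
Applying '+81 days' to 2022-06-28: counting 81 days forward gives 2022-09-17.

2022-09-17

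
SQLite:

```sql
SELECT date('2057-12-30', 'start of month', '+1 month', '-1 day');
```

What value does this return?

`start of month` rewinds 2057-12-30 to 2057-12-01.
Adding +1 month to 2057-12-01 gives 2058-01-01.
Going back 1 day from 2058-01-01 reaches 2057-12-31 (last day of December, 31 days).

2057-12-31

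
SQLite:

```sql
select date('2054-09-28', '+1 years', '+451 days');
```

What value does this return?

2056-12-22

Adding +1 year to 2054-09-28 gives 2055-09-28.
Applying '+451 days' to 2055-09-28: counting 451 days forward gives 2056-12-22.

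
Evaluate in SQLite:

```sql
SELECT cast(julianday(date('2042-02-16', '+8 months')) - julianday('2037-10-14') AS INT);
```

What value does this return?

1828

Adding +8 months to 2042-02-16 gives 2042-10-16.
17 days remain in October 2037 after the 14th (31 − 14).
Full months from November 2037 through September 2042 contribute their day counts.
Then 16 days into October 2042.
Total: 17 + 30 + 31 + 31 + 28 + 31 + 30 + 31 + 30 + 31 + 31 + 30 + 31 + 30 + 31 + 31 + 28 + 31 + 30 + 31 + 30 + 31 + 31 + 30 + 31 + 30 + 31 + 31 + 29 + 31 + 30 + 31 + 30 + 31 + 31 + 30 + 31 + 30 + 31 + 31 + 28 + 31 + 30 + 31 + 30 + 31 + 31 + 30 + 31 + 30 + 31 + 31 + 28 + 31 + 30 + 31 + 30 + 31 + 31 + 30 + 16 = 1828.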